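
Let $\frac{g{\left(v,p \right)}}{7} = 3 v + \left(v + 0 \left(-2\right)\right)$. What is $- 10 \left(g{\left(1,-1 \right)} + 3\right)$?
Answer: $-310$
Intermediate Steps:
$g{\left(v,p \right)} = 28 v$ ($g{\left(v,p \right)} = 7 \left(3 v + \left(v + 0 \left(-2\right)\right)\right) = 7 \left(3 v + \left(v + 0\right)\right) = 7 \left(3 v + v\right) = 7 \cdot 4 v = 28 v$)
$- 10 \left(g{\left(1,-1 \right)} + 3\right) = - 10 \left(28 \cdot 1 + 3\right) = - 10 \left(28 + 3\right) = \left(-10\right) 31 = -310$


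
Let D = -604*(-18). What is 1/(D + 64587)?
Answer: 1/75459 ≈ 1.3252e-5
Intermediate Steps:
D = 10872
1/(D + 64587) = 1/(10872 + 64587) = 1/75459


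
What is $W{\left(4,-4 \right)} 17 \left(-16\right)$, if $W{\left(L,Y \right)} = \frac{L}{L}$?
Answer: $-272$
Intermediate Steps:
$W{\left(L,Y \right)} = 1$
$W{\left(4,-4 \right)} 17 \left(-16\right) = 1 \cdot 17 \left(-16\right) = 17 \left(-16\right) = -272$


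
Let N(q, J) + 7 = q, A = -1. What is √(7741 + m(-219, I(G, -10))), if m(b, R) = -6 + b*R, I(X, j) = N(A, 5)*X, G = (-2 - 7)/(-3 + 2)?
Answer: √23503 ≈ 153.31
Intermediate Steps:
N(q, J) = -7 + q
G = 9 (G = -9/(-1) = -9*(-1) = 9)
I(X, j) = -8*X (I(X, j) = (-7 - 1)*X = -8*X)
m(b, R) = -6 + R*b
√(7741 + m(-219, I(G, -10))) = √(7741 + (-6 - 8*9*(-219))) = √(7741 + (-6 - 72*(-219))) = √(7741 + (-6 + 15768)) = √(7741 + 15762) = √23503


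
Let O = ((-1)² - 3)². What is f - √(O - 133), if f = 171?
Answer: 171 - I*√129 ≈ 171.0 - 11.358*I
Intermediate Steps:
O = 4 (O = (1 - 3)² = (-2)² = 4)
f - √(O - 133) = 171 - √(4 - 133) = 171 - √(-129) = 171 - I*√129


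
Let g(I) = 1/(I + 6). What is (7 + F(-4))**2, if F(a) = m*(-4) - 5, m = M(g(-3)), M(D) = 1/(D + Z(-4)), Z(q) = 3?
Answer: 16/25 ≈ 0.64000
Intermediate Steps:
g(I) = 1/(6 + I)
M(D) = 1/(3 + D) (M(D) = 1/(D + 3) = 1/(3 + D))
m = 3/10 (m = 1/(3 + 1/(6 - 3)) = 1/(3 + 1/3) = 1/(10/3) = 3/10 ≈ 0.30000)
F(a) = -31/5 (F(a) = (3/10)*(-4) - 5 = -6/5 - 5 = -31/5)
(7 + F(-4))**2 = (7 - 31/5)**2 = (4/5)**2 = 16/25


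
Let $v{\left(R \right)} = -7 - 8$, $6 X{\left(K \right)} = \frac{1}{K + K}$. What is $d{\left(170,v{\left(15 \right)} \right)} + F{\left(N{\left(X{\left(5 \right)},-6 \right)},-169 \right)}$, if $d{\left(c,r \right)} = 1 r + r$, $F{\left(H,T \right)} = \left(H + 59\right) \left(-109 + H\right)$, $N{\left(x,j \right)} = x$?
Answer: $- \frac{23262599}{3600} \approx -6461.8$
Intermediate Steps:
$X{\left(K \right)} = \frac{1}{12 K}$ ($X{\left(K \right)} = \frac{1}{6 \left(K + K\right)} = \frac{1}{6 \cdot 2 K} = \frac{\frac{1}{2} \frac{1}{K}}{6} = \frac{1}{12 K}$)
$v{\left(R \right)} = -15$ ($v{\left(R \right)} = -7 - 8 = -15$)
$F{\left(H,T \right)} = \left(-109 + H\right) \left(59 + H\right)$ ($F{\left(H,T \right)} = \left(59 + H\right) \left(-109 + H\right) = \left(-109 + H\right) \left(59 + H\right)$)
$d{\left(c,r \right)} = 2 r$ ($d{\left(c,r \right)} = r + r = 2 r$)
$d{\left(170,v{\left(15 \right)} \right)} + F{\left(N{\left(X{\left(5 \right)},-6 \right)},-169 \right)} = 2 \left(-15\right) - \left(6431 - \frac{1}{3600} + 50 \cdot \frac{1}{12} \cdot \frac{1}{5}\right) = -30 - \left(6431 - \frac{1}{3600} + 50 \cdot \frac{1}{12} \cdot \frac{1}{5}\right) = -30 - \left(\frac{38591}{6} - \frac{1}{3600}\right) = -30 - \frac{23154599}{3600} = - \frac{23262599}{3600}$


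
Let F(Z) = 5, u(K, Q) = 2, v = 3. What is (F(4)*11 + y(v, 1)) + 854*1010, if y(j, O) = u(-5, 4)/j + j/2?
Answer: 5175583/6 ≈ 8.6260e+5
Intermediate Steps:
y(j, O) = j/2 + 2/j (y(j, O) = 2/j + j/2 = j/2 + 2/j)
(F(4)*11 + y(v, 1)) + 854*1010 = (5*11 + ((1/2)*3 + 2/3)) + 854*1010 = (55 + (3/2 + 2*(1/3))) + 862540 = (55 + (3/2 + 2/3)) + 862540 = (55 + 13/6) + 862540 = 343/6 + 862540 = 5175583/6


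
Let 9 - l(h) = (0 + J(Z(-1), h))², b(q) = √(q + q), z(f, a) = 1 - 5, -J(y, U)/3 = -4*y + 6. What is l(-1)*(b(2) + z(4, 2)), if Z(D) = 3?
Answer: 630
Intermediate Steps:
J(y, U) = -18 + 12*y (J(y, U) = -3*(-4*y + 6) = -3*(6 - 4*y) = -18 + 12*y)
z(f, a) = -4
b(q) = √2*√q (b(q) = √(2*q) = √2*√q)
l(h) = -315 (l(h) = 9 - (0 + (-18 + 12*3))² = 9 - (0 + (-18 + 36))² = 9 - (0 + 18)² = 9 - 1*18² = 9 - 1*324 = 9 - 324 = -315)
l(-1)*(b(2) + z(4, 2)) = -315*(√2*√2 - 4) = -315*(2 - 4) = -315*(-2) = 630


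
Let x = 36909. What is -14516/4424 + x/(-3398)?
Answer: -13288174/939547 ≈ -14.143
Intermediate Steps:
-14516/4424 + x/(-3398) = -14516/4424 + 36909/(-3398) = -14516*1/4424 + 36909*(-1/3398) = -3629/1106 - 36909/3398 = -13288174/939547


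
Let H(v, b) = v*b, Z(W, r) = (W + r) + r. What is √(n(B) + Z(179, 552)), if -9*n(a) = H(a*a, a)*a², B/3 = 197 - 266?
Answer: √42228847706 ≈ 2.0550e+5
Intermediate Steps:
Z(W, r) = W + 2*r
H(v, b) = b*v
B = -207 (B = 3*(197 - 266) = 3*(-69) = -207)
n(a) = -a⁵/9 (n(a) = -a*(a*a)*a²/9 = -a*a²*a²/9 = -a³*a²/9 = -a⁵/9)
√(n(B) + Z(179, 552)) = √(-⅑*(-207)⁵ + (179 + 2*552)) = √(-⅑*(-380059617807) + (179 + 1104)) = √(42228846423 + 1283) = √42228847706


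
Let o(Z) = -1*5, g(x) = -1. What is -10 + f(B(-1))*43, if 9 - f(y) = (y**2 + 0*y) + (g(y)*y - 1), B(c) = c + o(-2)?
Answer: -1386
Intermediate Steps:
o(Z) = -5
B(c) = -5 + c (B(c) = c - 5 = -5 + c)
f(y) = 10 + y - y**2 (f(y) = 9 - ((y**2 + 0*y) + (-y - 1)) = 9 - ((y**2 + 0) + (-1 - y)) = 9 - (y**2 + (-1 - y)) = 9 - (-1 + y**2 - y) = 9 + (1 + y - y**2) = 10 + y - y**2)
-10 + f(B(-1))*43 = -10 + (10 + (-5 - 1) - (-5 - 1)**2)*43 = -10 + (10 - 6 - 1*(-6)**2)*43 = -10 + (10 - 6 - 1*36)*43 = -10 + (10 - 6 - 36)*43 = -10 - 32*43 = -10 - 1376 = -1386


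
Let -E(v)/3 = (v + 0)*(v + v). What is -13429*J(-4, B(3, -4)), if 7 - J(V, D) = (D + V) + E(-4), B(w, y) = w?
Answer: -1396616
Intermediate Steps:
E(v) = -6*v**2 (E(v) = -3*(v + 0)*(v + v) = -3*v*2*v = -6*v**2)
J(V, D) = 103 - D - V (J(V, D) = 7 - ((D + V) - 6*(-4)**2) = 7 - ((D + V) - 6*16) = 7 - ((D + V) - 96) = 7 - (-96 + D + V) = 7 + (96 - D - V) = 103 - D - V)
-13429*J(-4, B(3, -4)) = -13429*(103 - 1*3 - 1*(-4)) = -13429*(103 - 3 + 4) = -13429*104 = -1396616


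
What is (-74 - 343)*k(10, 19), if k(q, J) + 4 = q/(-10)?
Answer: 2085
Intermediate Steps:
k(q, J) = -4 - q/10 (k(q, J) = -4 + q/(-10) = -4 + q*(-1/10) = -4 - q/10)
(-74 - 343)*k(10, 19) = (-74 - 343)*(-4 - 1/10*10) = -417*(-4 - 1) = -417*(-5) = 2085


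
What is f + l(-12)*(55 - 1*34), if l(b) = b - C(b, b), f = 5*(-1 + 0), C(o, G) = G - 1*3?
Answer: 58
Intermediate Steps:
C(o, G) = -3 + G (C(o, G) = G - 3 = -3 + G)
f = -5 (f = 5*(-1) = -5)
l(b) = 3 (l(b) = b - (-3 + b) = b + (3 - b) = 3)
f + l(-12)*(55 - 1*34) = -5 + 3*(55 - 1*34) = -5 + 3*(55 - 34) = -5 + 3*21 = -5 + 63 = 58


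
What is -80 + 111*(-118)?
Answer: -13178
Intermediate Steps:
-80 + 111*(-118) = -80 - 13098 = -13178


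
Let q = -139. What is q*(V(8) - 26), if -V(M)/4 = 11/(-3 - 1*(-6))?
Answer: 16958/3 ≈ 5652.7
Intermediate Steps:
V(M) = -44/3 (V(M) = -44/(-3 - 1*(-6)) = -44/(-3 + 6) = -44/3)
q*(V(8) - 26) = -139*(-44/3 - 26) = -139*(-122/3) = 16958/3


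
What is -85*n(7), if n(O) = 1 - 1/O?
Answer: -510/7 ≈ -72.857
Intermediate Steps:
-85*n(7) = -85*(-1 + 7)/7 = -85*6/7 = -510/7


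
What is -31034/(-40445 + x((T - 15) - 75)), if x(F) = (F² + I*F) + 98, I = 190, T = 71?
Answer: 15517/21798 ≈ 0.71185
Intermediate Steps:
x(F) = 98 + F² + 190*F (x(F) = (F² + 190*F) + 98 = 98 + F² + 190*F)
-31034/(-40445 + x((T - 15) - 75)) = -31034/(-40445 + (98 + ((71 - 15) - 75)² + 190*((71 - 15) - 75))) = -31034/(-40445 + (98 + (56 - 75)² + 190*(56 - 75))) = -31034/(-40445 + (98 + (-19)² + 190*(-19))) = -31034/(-40445 + (98 + 361 - 3610)) = -31034/(-40445 - 3151) = -31034/(-43596) = -31034*(-1/43596) = 15517/21798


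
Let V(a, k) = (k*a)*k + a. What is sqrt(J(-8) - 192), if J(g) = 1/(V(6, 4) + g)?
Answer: I*sqrt(1696418)/94 ≈ 13.856*I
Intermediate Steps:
V(a, k) = a + a*k**2 (V(a, k) = (a*k)*k + a = a*k**2 + a = a + a*k**2)
J(g) = 1/(102 + g) (J(g) = 1/(6*(1 + 4**2) + g) = 1/(6*(1 + 16) + g) = 1/(6*17 + g) = 1/(102 + g))
sqrt(J(-8) - 192) = sqrt(1/(102 - 8) - 192) = sqrt(1/94 - 192) = sqrt(-18047/94) = I*sqrt(1696418)/94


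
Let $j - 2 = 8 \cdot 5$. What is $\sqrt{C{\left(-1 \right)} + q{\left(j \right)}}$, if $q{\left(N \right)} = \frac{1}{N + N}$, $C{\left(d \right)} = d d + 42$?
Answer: $\frac{\sqrt{75873}}{42} \approx 6.5583$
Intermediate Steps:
$j = 42$ ($j = 2 + 8 \cdot 5 = 2 + 40 = 42$)
$C{\left(d \right)} = 42 + d^{2}$ ($C{\left(d \right)} = d^{2} + 42 = 42 + d^{2}$)
$q{\left(N \right)} = \frac{1}{2 N}$
$\sqrt{C{\left(-1 \right)} + q{\left(j \right)}} = \sqrt{\left(42 + \left(-1\right)^{2}\right) + \frac{1}{2 \cdot 42}} = \sqrt{\left(42 + 1\right) + \frac{1}{2} \cdot \frac{1}{42}} = \sqrt{43 + \frac{1}{84}} = \sqrt{\frac{3613}{84}} = \frac{\sqrt{75873}}{42}$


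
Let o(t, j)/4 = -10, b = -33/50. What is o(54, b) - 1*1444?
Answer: -1484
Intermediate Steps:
b = -33/50 (b = -33*1/50 = -33/50 ≈ -0.66000)
o(t, j) = -40 (o(t, j) = 4*(-10) = -40)
o(54, b) - 1*1444 = -40 - 1*1444 = -40 - 1444 = -1484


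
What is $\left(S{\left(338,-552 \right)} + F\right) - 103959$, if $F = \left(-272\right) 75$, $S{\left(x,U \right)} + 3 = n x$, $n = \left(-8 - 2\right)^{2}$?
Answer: $-90562$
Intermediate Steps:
$n = 100$ ($n = \left(-10\right)^{2} = 100$)
$S{\left(x,U \right)} = -3 + 100 x$
$F = -20400$
$\left(S{\left(338,-552 \right)} + F\right) - 103959 = \left(\left(-3 + 100 \cdot 338\right) - 20400\right) - 103959 = \left(\left(-3 + 33800\right) - 20400\right) - 103959 = \left(33797 - 20400\right) - 103959 = 13397 - 103959 = -90562$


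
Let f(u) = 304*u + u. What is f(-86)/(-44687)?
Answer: 26230/44687 ≈ 0.58697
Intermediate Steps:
f(u) = 305*u
f(-86)/(-44687) = (305*(-86))/(-44687) = -26230*(-1/44687) = 26230/44687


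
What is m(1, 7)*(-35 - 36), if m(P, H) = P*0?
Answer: 0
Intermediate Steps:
m(P, H) = 0
m(1, 7)*(-35 - 36) = 0*(-35 - 36) = 0*(-71) = 0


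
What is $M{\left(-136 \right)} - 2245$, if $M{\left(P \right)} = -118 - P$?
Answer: $-2227$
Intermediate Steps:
$M{\left(-136 \right)} - 2245 = \left(-118 - -136\right) - 2245 = \left(-118 + 136\right) - 2245 = 18 - 2245 = -2227$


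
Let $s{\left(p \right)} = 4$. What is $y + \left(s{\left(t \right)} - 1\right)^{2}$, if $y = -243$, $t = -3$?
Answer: $-234$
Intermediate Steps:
$y + \left(s{\left(t \right)} - 1\right)^{2} = -243 + \left(4 - 1\right)^{2} = -243 + 3^{2} = -243 + 9 = -234$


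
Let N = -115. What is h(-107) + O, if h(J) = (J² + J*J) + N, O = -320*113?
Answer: -13377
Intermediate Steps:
O = -36160
h(J) = -115 + 2*J² (h(J) = (J² + J*J) - 115 = (J² + J²) - 115 = 2*J² - 115 = -115 + 2*J²)
h(-107) + O = (-115 + 2*(-107)²) - 36160 = (-115 + 2*11449) - 36160 = (-115 + 22898) - 36160 = 22783 - 36160 = -13377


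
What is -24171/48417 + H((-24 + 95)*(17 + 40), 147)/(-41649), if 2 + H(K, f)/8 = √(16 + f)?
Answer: -335307769/672173211 - 8*√163/41649 ≈ -0.50129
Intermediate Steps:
H(K, f) = -16 + 8*√(16 + f)
-24171/48417 + H((-24 + 95)*(17 + 40), 147)/(-41649) = -24171/48417 + (-16 + 8*√(16 + 147))/(-41649) = -24171*1/48417 + (-16 + 8*√163)*(-1/41649) = -8057/16139 + (16/41649 - 8*√163/41649) = -335307769/672173211 - 8*√163/41649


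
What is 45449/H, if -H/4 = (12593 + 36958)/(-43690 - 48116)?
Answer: 695415149/33034 ≈ 21052.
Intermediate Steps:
H = 33034/15301 (H = -4*(12593 + 36958)/(-43690 - 48116) = -198204/(-91806) = -198204*(-1)/91806 = -4*(-16517/30602) = 33034/15301 ≈ 2.1589)
45449/H = 45449/(33034/15301) = 45449*(15301/33034) = 695415149/33034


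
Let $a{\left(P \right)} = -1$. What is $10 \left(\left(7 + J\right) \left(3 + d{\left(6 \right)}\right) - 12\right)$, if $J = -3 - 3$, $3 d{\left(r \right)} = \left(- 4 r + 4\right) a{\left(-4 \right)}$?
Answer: $- \frac{70}{3} \approx -23.333$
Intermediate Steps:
$d{\left(r \right)} = - \frac{4}{3} + \frac{4 r}{3}$ ($d{\left(r \right)} = \frac{\left(- 4 r + 4\right) \left(-1\right)}{3} = \frac{\left(4 - 4 r\right) \left(-1\right)}{3} = \frac{-4 + 4 r}{3} = - \frac{4}{3} + \frac{4 r}{3}$)
$J = -6$
$10 \left(\left(7 + J\right) \left(3 + d{\left(6 \right)}\right) - 12\right) = 10 \left(\left(7 - 6\right) \left(3 + \left(- \frac{4}{3} + \frac{4}{3} \cdot 6\right)\right) - 12\right) = 10 \left(1 \left(3 + \left(- \frac{4}{3} + 8\right)\right) - 12\right) = 10 \left(1 \left(3 + \frac{20}{3}\right) - 12\right) = 10 \left(1 \cdot \frac{29}{3} - 12\right) = 10 \left(\frac{29}{3} - 12\right) = 10 \left(- \frac{7}{3}\right) = - \frac{70}{3}$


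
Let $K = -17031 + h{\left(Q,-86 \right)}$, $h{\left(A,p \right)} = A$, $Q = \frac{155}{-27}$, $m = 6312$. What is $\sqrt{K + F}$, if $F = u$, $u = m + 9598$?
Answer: $\frac{i \sqrt{91266}}{9} \approx 33.567 i$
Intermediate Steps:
$Q = - \frac{155}{27}$ ($Q = 155 \left(- \frac{1}{27}\right) = - \frac{155}{27} \approx -5.7407$)
$u = 15910$ ($u = 6312 + 9598 = 15910$)
$F = 15910$
$K = - \frac{459992}{27}$ ($K = -17031 - \frac{155}{27} = - \frac{459992}{27} \approx -17037.0$)
$\sqrt{K + F} = \sqrt{- \frac{459992}{27} + 15910} = \sqrt{- \frac{30422}{27}} = \frac{i \sqrt{91266}}{9}$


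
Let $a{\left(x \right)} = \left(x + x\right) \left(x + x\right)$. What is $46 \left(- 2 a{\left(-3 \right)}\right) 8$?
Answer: $-26496$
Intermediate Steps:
$a{\left(x \right)} = 4 x^{2}$ ($a{\left(x \right)} = 2 x 2 x = 4 x^{2}$)
$46 \left(- 2 a{\left(-3 \right)}\right) 8 = 46 \left(- 2 \cdot 4 \left(-3\right)^{2}\right) 8 = 46 \left(- 2 \cdot 4 \cdot 9\right) 8 = 46 \left(\left(-2\right) 36\right) 8 = 46 \left(-72\right) 8 = \left(-3312\right) 8 = -26496$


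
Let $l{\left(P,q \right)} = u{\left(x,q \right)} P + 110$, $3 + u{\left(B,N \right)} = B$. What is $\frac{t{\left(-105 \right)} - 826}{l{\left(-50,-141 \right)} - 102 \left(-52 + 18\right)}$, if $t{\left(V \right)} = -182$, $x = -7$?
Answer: $- \frac{504}{2039} \approx -0.24718$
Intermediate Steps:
$u{\left(B,N \right)} = -3 + B$
$l{\left(P,q \right)} = 110 - 10 P$ ($l{\left(P,q \right)} = \left(-3 - 7\right) P + 110 = - 10 P + 110 = 110 - 10 P$)
$\frac{t{\left(-105 \right)} - 826}{l{\left(-50,-141 \right)} - 102 \left(-52 + 18\right)} = \frac{-182 - 826}{\left(110 - -500\right) - 102 \left(-52 + 18\right)} = - \frac{1008}{\left(110 + 500\right) - -3468} = - \frac{1008}{610 + 3468} = - \frac{1008}{4078} = \left(-1008\right) \frac{1}{4078} = - \frac{504}{2039}$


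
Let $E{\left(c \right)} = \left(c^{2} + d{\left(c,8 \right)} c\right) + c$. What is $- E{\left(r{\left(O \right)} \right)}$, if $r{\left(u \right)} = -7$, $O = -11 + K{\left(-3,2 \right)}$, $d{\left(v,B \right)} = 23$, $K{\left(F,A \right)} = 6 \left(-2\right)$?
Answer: $119$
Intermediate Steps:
$K{\left(F,A \right)} = -12$
$O = -23$ ($O = -11 - 12 = -23$)
$E{\left(c \right)} = c^{2} + 24 c$ ($E{\left(c \right)} = \left(c^{2} + 23 c\right) + c = c^{2} + 24 c$)
$- E{\left(r{\left(O \right)} \right)} = - \left(-7\right) \left(24 - 7\right) = - \left(-7\right) 17 = \left(-1\right) \left(-119\right) = 119$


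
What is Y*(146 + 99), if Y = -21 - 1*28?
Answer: -12005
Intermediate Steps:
Y = -49 (Y = -21 - 28 = -49)
Y*(146 + 99) = -49*(146 + 99) = -49*245 = -12005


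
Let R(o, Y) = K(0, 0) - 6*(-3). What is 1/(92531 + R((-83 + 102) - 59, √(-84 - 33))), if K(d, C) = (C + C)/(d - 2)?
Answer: 1/92549 ≈ 1.0805e-5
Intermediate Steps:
K(d, C) = 2*C/(-2 + d) (K(d, C) = (2*C)/(-2 + d) = 2*C/(-2 + d))
R(o, Y) = 18 (R(o, Y) = 2*0/(-2 + 0) - 6*(-3) = 2*0/(-2) + 18 = 2*0*(-½) + 18 = 0 + 18 = 18)
1/(92531 + R((-83 + 102) - 59, √(-84 - 33))) = 1/(92531 + 18) = 1/92549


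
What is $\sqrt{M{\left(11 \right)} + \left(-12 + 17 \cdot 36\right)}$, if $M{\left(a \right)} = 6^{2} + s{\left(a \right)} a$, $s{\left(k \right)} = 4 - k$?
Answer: $\sqrt{559} \approx 23.643$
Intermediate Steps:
$M{\left(a \right)} = 36 + a \left(4 - a\right)$ ($M{\left(a \right)} = 6^{2} + \left(4 - a\right) a = 36 + a \left(4 - a\right)$)
$\sqrt{M{\left(11 \right)} + \left(-12 + 17 \cdot 36\right)} = \sqrt{\left(36 - 11 \left(-4 + 11\right)\right) + \left(-12 + 17 \cdot 36\right)} = \sqrt{\left(36 - 11 \cdot 7\right) + \left(-12 + 612\right)} = \sqrt{\left(36 - 77\right) + 600} = \sqrt{-41 + 600} = \sqrt{559}$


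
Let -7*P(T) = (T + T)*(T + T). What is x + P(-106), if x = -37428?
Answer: -306940/7 ≈ -43849.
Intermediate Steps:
P(T) = -4*T**2/7 (P(T) = -(T + T)*(T + T)/7 = -2*T*2*T/7 = -4*T**2/7)
x + P(-106) = -37428 - 4/7*(-106)**2 = -37428 - 4/7*11236 = -37428 - 44944/7 = -306940/7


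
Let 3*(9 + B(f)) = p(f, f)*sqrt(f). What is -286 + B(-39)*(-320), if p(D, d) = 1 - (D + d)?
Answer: 2594 - 25280*I*sqrt(39)/3 ≈ 2594.0 - 52625.0*I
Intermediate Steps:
p(D, d) = 1 - D - d (p(D, d) = 1 + (-D - d) = 1 - D - d)
B(f) = -9 + sqrt(f)*(1 - 2*f)/3 (B(f) = -9 + ((1 - f - f)*sqrt(f))/3 = -9 + ((1 - 2*f)*sqrt(f))/3 = -9 + (sqrt(f)*(1 - 2*f))/3 = -9 + sqrt(f)*(1 - 2*f)/3)
-286 + B(-39)*(-320) = -286 + (-9 + sqrt(-39)*(1 - 2*(-39))/3)*(-320) = -286 + (-9 + (I*sqrt(39))*(1 + 78)/3)*(-320) = -286 + (-9 + (1/3)*(I*sqrt(39))*79)*(-320) = -286 + (-9 + 79*I*sqrt(39)/3)*(-320) = -286 + (2880 - 25280*I*sqrt(39)/3) = 2594 - 25280*I*sqrt(39)/3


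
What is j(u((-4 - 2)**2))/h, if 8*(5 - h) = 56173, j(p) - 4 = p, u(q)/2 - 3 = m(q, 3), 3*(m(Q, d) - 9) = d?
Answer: -80/18711 ≈ -0.0042756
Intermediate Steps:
m(Q, d) = 9 + d/3
u(q) = 26 (u(q) = 6 + 2*(9 + (1/3)*3) = 6 + 2*(9 + 1) = 6 + 2*10 = 6 + 20 = 26)
j(p) = 4 + p
h = -56133/8 (h = 5 - 1/8*56173 = 5 - 56173/8 = -56133/8 ≈ -7016.6)
j(u((-4 - 2)**2))/h = (4 + 26)/(-56133/8) = 30*(-8/56133) = -80/18711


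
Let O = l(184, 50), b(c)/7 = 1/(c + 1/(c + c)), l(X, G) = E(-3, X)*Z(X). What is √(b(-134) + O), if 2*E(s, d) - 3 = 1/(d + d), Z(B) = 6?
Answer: √97766255140773/3303996 ≈ 2.9926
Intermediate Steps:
E(s, d) = 3/2 + 1/(4*d) (E(s, d) = 3/2 + 1/(2*(d + d)) = 3/2 + 1/(2*((2*d))) = 3/2 + (1/(2*d))/2 = 3/2 + 1/(4*d))
l(X, G) = 3*(1 + 6*X)/(2*X) (l(X, G) = ((1 + 6*X)/(4*X))*6 = 3*(1 + 6*X)/(2*X))
b(c) = 7/(c + 1/(2*c)) (b(c) = 7/(c + 1/(c + c)) = 7/(c + 1/(2*c)))
O = 3315/368 (O = 9 + (3/2)/184 = 9 + (3/2)*(1/184) = 9 + 3/368 = 3315/368 ≈ 9.0081)
√(b(-134) + O) = √(14*(-134)/(1 + 2*(-134)²) + 3315/368) = √(14*(-134)/(1 + 2*17956) + 3315/368) = √(14*(-134)/(1 + 35912) + 3315/368) = √(14*(-134)/35913 + 3315/368) = √(14*(-134)*(1/35913) + 3315/368) = √(-1876/35913 + 3315/368) = √(118361227/13215984) = √97766255140773/3303996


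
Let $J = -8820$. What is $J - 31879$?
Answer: $-40699$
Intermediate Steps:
$J - 31879 = -8820 - 31879 = -40699$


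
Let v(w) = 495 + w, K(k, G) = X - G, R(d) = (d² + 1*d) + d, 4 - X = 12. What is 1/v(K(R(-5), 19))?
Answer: 1/468 ≈ 0.0021368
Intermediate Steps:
X = -8 (X = 4 - 1*12 = 4 - 12 = -8)
R(d) = d² + 2*d (R(d) = (d² + d) + d = (d + d²) + d = d² + 2*d)
K(k, G) = -8 - G
1/v(K(R(-5), 19)) = 1/(495 + (-8 - 1*19)) = 1/(495 + (-8 - 19)) = 1/(495 - 27) = 1/468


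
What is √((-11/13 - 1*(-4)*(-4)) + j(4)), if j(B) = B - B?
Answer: I*√2847/13 ≈ 4.1044*I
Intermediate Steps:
j(B) = 0
√((-11/13 - 1*(-4)*(-4)) + j(4)) = √((-11/13 - 1*(-4)*(-4)) + 0) = √((-11*1/13 + 4*(-4)) + 0) = √((-11/13 - 16) + 0) = √(-219/13 + 0) = √(-219/13) = I*√2847/13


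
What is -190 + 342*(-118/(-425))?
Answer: -40394/425 ≈ -95.045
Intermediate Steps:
-190 + 342*(-118/(-425)) = -190 + 342*(-118*(-1/425)) = -190 + 342*(118/425) = -190 + 40356/425 = -40394/425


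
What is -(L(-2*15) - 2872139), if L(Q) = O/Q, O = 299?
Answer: 86164469/30 ≈ 2.8721e+6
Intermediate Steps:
L(Q) = 299/Q
-(L(-2*15) - 2872139) = -(299/((-2*15)) - 2872139) = -(299/(-30) - 2872139) = -(299*(-1/30) - 2872139) = -(-299/30 - 2872139) = -1*(-86164469/30) = 86164469/30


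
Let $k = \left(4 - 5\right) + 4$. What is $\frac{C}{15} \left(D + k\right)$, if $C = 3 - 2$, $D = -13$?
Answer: $- \frac{2}{3} \approx -0.66667$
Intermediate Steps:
$k = 3$ ($k = -1 + 4 = 3$)
$C = 1$
$\frac{C}{15} \left(D + k\right) = 1 \cdot \frac{1}{15} \left(-13 + 3\right) = 1 \cdot \frac{1}{15} \left(-10\right) = \frac{1}{15} \left(-10\right) = - \frac{2}{3}$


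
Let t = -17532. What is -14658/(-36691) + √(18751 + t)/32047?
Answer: 14658/36691 + √1219/32047 ≈ 0.40059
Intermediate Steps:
-14658/(-36691) + √(18751 + t)/32047 = -14658/(-36691) + √(18751 - 17532)/32047 = -14658*(-1/36691) + √1219*(1/32047) = 14658/36691 + √1219/32047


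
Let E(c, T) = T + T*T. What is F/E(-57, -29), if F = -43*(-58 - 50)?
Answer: 1161/203 ≈ 5.7192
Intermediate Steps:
E(c, T) = T + T²
F = 4644 (F = -43*(-108) = 4644)
F/E(-57, -29) = 4644/((-29*(1 - 29))) = 4644/((-29*(-28))) = 4644/812 = 4644*(1/812) = 1161/203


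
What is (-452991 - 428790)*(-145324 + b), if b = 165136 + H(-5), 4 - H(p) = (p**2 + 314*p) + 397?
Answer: -18485656884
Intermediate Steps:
H(p) = -393 - p**2 - 314*p (H(p) = 4 - ((p**2 + 314*p) + 397) = 4 - (397 + p**2 + 314*p) = 4 + (-397 - p**2 - 314*p) = -393 - p**2 - 314*p)
b = 166288 (b = 165136 + (-393 - 1*(-5)**2 - 314*(-5)) = 165136 + (-393 - 1*25 + 1570) = 165136 + (-393 - 25 + 1570) = 165136 + 1152 = 166288)
(-452991 - 428790)*(-145324 + b) = (-452991 - 428790)*(-145324 + 166288) = -881781*20964 = -18485656884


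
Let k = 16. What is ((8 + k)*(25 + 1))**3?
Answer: 242970624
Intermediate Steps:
((8 + k)*(25 + 1))**3 = ((8 + 16)*(25 + 1))**3 = (24*26)**3 = 624**3 = 242970624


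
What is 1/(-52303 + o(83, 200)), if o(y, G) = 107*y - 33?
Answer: -1/43455 ≈ -2.3012e-5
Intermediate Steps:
o(y, G) = -33 + 107*y
1/(-52303 + o(83, 200)) = 1/(-52303 + (-33 + 107*83)) = 1/(-52303 + (-33 + 8881)) = 1/(-52303 + 8848) = 1/(-43455) = -1/43455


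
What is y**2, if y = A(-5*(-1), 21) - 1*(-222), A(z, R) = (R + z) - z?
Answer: 59049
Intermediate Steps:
A(z, R) = R
y = 243 (y = 21 - 1*(-222) = 21 + 222 = 243)
y**2 = 243**2 = 59049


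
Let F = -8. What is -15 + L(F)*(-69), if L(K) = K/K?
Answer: -84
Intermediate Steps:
L(K) = 1
-15 + L(F)*(-69) = -15 + 1*(-69) = -15 - 69 = -84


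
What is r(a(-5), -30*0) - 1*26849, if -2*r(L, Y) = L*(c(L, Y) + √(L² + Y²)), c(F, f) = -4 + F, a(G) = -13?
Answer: -26875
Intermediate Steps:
r(L, Y) = -L*(-4 + L + √(L² + Y²))/2 (r(L, Y) = -L*((-4 + L) + √(L² + Y²))/2 = -L*(-4 + L + √(L² + Y²))/2)
r(a(-5), -30*0) - 1*26849 = (½)*(-13)*(4 - 1*(-13) - √((-13)² + (-30*0)²)) - 1*26849 = (½)*(-13)*(4 + 13 - √(169 + 0²)) - 26849 = (½)*(-13)*(4 + 13 - √(169 + 0)) - 26849 = (½)*(-13)*(4 + 13 - √169) - 26849 = (½)*(-13)*(4 + 13 - 1*13) - 26849 = (½)*(-13)*(4 + 13 - 13) - 26849 = (½)*(-13)*4 - 26849 = -26 - 26849 = -26875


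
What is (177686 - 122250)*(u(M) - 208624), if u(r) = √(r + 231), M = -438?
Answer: -11565280064 + 166308*I*√23 ≈ -1.1565e+10 + 7.9759e+5*I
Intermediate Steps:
u(r) = √(231 + r)
(177686 - 122250)*(u(M) - 208624) = (177686 - 122250)*(√(231 - 438) - 208624) = 55436*(√(-207) - 208624) = 55436*(3*I*√23 - 208624) = 55436*(-208624 + 3*I*√23) = -11565280064 + 166308*I*√23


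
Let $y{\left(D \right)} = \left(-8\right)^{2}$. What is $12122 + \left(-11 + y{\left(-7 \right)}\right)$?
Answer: $12175$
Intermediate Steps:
$y{\left(D \right)} = 64$
$12122 + \left(-11 + y{\left(-7 \right)}\right) = 12122 + \left(-11 + 64\right) = 12122 + 53 = 12175$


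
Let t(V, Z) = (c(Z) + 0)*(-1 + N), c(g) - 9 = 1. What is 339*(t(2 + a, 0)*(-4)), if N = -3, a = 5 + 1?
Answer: 54240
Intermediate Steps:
a = 6
c(g) = 10 (c(g) = 9 + 1 = 10)
t(V, Z) = -40 (t(V, Z) = (10 + 0)*(-1 - 3) = 10*(-4) = -40)
339*(t(2 + a, 0)*(-4)) = 339*(-40*(-4)) = 339*160 = 54240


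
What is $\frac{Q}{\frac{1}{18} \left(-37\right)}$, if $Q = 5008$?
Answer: $- \frac{90144}{37} \approx -2436.3$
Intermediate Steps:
$\frac{Q}{\frac{1}{18} \left(-37\right)} = \frac{5008}{\frac{1}{18} \left(-37\right)} = \frac{5008}{- \frac{37}{18}} = 5008 \left(- \frac{18}{37}\right) = - \frac{90144}{37}$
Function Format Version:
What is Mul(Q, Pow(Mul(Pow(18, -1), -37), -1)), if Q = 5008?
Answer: Rational(-90144, 37) ≈ -2436.3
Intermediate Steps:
Mul(Q, Pow(Mul(Pow(18, -1), -37), -1)) = Mul(5008, Pow(Mul(Pow(18, -1), -37), -1)) = Mul(5008, Pow(Mul(Rational(1, 18), -37), -1)) = Mul(5008, Pow(Rational(-37, 18), -1)) = Mul(5008, Rational(-18, 37)) = Rational(-90144, 37)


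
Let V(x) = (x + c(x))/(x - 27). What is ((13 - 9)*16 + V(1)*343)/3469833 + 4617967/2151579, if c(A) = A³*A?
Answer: 23145279765086/10783673067999 ≈ 2.1463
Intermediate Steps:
c(A) = A⁴
V(x) = (x + x⁴)/(-27 + x) (V(x) = (x + x⁴)/(x - 27) = (x + x⁴)/(-27 + x))
((13 - 9)*16 + V(1)*343)/3469833 + 4617967/2151579 = ((13 - 9)*16 + ((1 + 1⁴)/(-27 + 1))*343)/3469833 + 4617967/2151579 = (4*16 + ((1 + 1)/(-26))*343)*(1/3469833) + 4617967*(1/2151579) = (64 - 1/26*2*343)*(1/3469833) + 4617967/2151579 = (64 - 1/13*343)*(1/3469833) + 4617967/2151579 = (64 - 343/13)*(1/3469833) + 4617967/2151579 = (489/13)*(1/3469833) + 4617967/2151579 = 163/15035943 + 4617967/2151579 = 23145279765086/10783673067999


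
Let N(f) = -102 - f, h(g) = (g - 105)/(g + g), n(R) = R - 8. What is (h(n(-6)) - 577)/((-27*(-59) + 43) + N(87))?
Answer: -2291/5788 ≈ -0.39582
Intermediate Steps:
n(R) = -8 + R
h(g) = (-105 + g)/(2*g) (h(g) = (-105 + g)/((2*g)) = (-105 + g)*(1/(2*g)) = (-105 + g)/(2*g))
(h(n(-6)) - 577)/((-27*(-59) + 43) + N(87)) = ((-105 + (-8 - 6))/(2*(-8 - 6)) - 577)/((-27*(-59) + 43) + (-102 - 1*87)) = ((½)*(-105 - 14)/(-14) - 577)/((1593 + 43) + (-102 - 87)) = ((½)*(-1/14)*(-119) - 577)/(1636 - 189) = (17/4 - 577)/1447 = -2291/4*1/1447 = -2291/5788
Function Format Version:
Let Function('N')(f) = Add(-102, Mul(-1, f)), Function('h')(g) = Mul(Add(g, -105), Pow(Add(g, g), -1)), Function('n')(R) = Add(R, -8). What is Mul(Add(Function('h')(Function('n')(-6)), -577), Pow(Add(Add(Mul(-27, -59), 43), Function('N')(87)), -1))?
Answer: Rational(-2291, 5788) ≈ -0.39582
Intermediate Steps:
Function('n')(R) = Add(-8, R)
Function('h')(g) = Mul(Rational(1, 2), Pow(g, -1), Add(-105, g)) (Function('h')(g) = Mul(Add(-105, g), Pow(Mul(2, g), -1)) = Mul(Add(-105, g), Mul(Rational(1, 2), Pow(g, -1))) = Mul(Rational(1, 2), Pow(g, -1), Add(-105, g)))
Mul(Add(Function('h')(Function('n')(-6)), -577), Pow(Add(Add(Mul(-27, -59), 43), Function('N')(87)), -1)) = Mul(Add(Mul(Rational(1, 2), Pow(Add(-8, -6), -1), Add(-105, Add(-8, -6))), -577), Pow(Add(Add(Mul(-27, -59), 43), Add(-102, Mul(-1, 87))), -1)) = Mul(Add(Mul(Rational(1, 2), Pow(-14, -1), Add(-105, -14)), -577), Pow(Add(Add(1593, 43), Add(-102, -87)), -1)) = Mul(Add(Mul(Rational(1, 2), Rational(-1, 14), -119), -577), Pow(Add(1636, -189), -1)) = Mul(Add(Rational(17, 4), -577), Pow(1447, -1)) = Mul(Rational(-2291, 4), Rational(1, 1447)) = Rational(-2291, 5788)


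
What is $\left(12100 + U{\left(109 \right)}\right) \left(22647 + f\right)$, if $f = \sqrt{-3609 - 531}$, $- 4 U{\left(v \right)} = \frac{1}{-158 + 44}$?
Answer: $\frac{41652369949}{152} + \frac{5517601 i \sqrt{115}}{76} \approx 2.7403 \cdot 10^{8} + 7.7855 \cdot 10^{5} i$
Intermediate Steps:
$U{\left(v \right)} = \frac{1}{456}$ ($U{\left(v \right)} = - \frac{1}{4 \left(-158 + 44\right)} = - \frac{1}{4 \left(-114\right)} = \left(- \frac{1}{4}\right) \left(- \frac{1}{114}\right) = \frac{1}{456}$)
$f = 6 i \sqrt{115}$ ($f = \sqrt{-4140} = 6 i \sqrt{115} \approx 64.343 i$)
$\left(12100 + U{\left(109 \right)}\right) \left(22647 + f\right) = \left(12100 + \frac{1}{456}\right) \left(22647 + 6 i \sqrt{115}\right) = \frac{5517601 \left(22647 + 6 i \sqrt{115}\right)}{456} = \frac{41652369949}{152} + \frac{5517601 i \sqrt{115}}{76}$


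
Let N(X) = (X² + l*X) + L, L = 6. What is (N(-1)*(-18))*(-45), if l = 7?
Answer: 0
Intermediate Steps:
N(X) = 6 + X² + 7*X (N(X) = (X² + 7*X) + 6 = 6 + X² + 7*X)
(N(-1)*(-18))*(-45) = ((6 + (-1)² + 7*(-1))*(-18))*(-45) = ((6 + 1 - 7)*(-18))*(-45) = (0*(-18))*(-45) = 0*(-45) = 0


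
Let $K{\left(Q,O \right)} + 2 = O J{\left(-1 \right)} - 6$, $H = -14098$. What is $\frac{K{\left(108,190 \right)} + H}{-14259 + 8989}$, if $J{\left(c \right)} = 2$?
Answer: $\frac{6863}{2635} \approx 2.6046$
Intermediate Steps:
$K{\left(Q,O \right)} = -8 + 2 O$ ($K{\left(Q,O \right)} = -2 + \left(O 2 - 6\right) = -2 + \left(2 O - 6\right) = -2 + \left(-6 + 2 O\right) = -8 + 2 O$)
$\frac{K{\left(108,190 \right)} + H}{-14259 + 8989} = \frac{\left(-8 + 2 \cdot 190\right) - 14098}{-14259 + 8989} = \frac{\left(-8 + 380\right) - 14098}{-5270} = \left(372 - 14098\right) \left(- \frac{1}{5270}\right) = \left(-13726\right) \left(- \frac{1}{5270}\right) = \frac{6863}{2635}$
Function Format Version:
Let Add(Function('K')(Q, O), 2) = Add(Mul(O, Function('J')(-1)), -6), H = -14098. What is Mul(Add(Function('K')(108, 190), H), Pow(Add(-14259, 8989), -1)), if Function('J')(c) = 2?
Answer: Rational(6863, 2635) ≈ 2.6046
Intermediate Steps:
Function('K')(Q, O) = Add(-8, Mul(2, O)) (Function('K')(Q, O) = Add(-2, Add(Mul(O, 2), -6)) = Add(-2, Add(Mul(2, O), -6)) = Add(-2, Add(-6, Mul(2, O))) = Add(-8, Mul(2, O)))
Mul(Add(Function('K')(108, 190), H), Pow(Add(-14259, 8989), -1)) = Mul(Add(Add(-8, Mul(2, 190)), -14098), Pow(Add(-14259, 8989), -1)) = Mul(Add(Add(-8, 380), -14098), Pow(-5270, -1)) = Mul(Add(372, -14098), Rational(-1, 5270)) = Mul(-13726, Rational(-1, 5270)) = Rational(6863, 2635)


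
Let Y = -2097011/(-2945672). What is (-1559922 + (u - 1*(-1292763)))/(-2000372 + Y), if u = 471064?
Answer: -46202865320/453264437921 ≈ -0.10193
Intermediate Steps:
Y = 2097011/2945672 (Y = -2097011*(-1/2945672) = 2097011/2945672 ≈ 0.71190)
(-1559922 + (u - 1*(-1292763)))/(-2000372 + Y) = (-1559922 + (471064 - 1*(-1292763)))/(-2000372 + 2097011/2945672) = (-1559922 + (471064 + 1292763))/(-5892437692973/2945672) = (-1559922 + 1763827)*(-2945672/5892437692973) = 203905*(-2945672/5892437692973) = -46202865320/453264437921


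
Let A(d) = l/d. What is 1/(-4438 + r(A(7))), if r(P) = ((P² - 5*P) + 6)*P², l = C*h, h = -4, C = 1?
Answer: -2401/10648438 ≈ -0.00022548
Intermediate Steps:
l = -4 (l = 1*(-4) = -4)
A(d) = -4/d
r(P) = P²*(6 + P² - 5*P) (r(P) = (6 + P² - 5*P)*P² = P²*(6 + P² - 5*P))
1/(-4438 + r(A(7))) = 1/(-4438 + (-4/7)²*(6 + (-4/7)² - (-20)/7)) = 1/(-4438 + (-4*⅐)²*(6 + (-4*⅐)² - (-20)/7)) = 1/(-4438 + (-4/7)²*(6 + (-4/7)² - 5*(-4/7))) = 1/(-4438 + 16*(6 + 16/49 + 20/7)/49) = 1/(-4438 + (16/49)*(450/49)) = 1/(-4438 + 7200/2401) = 1/(-10648438/2401) = -2401/10648438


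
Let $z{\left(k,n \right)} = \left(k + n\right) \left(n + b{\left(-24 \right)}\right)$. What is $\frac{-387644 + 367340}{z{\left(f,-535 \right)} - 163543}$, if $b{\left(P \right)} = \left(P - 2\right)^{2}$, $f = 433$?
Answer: $\frac{20304}{177925} \approx 0.11412$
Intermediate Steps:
$b{\left(P \right)} = \left(-2 + P\right)^{2}$
$z{\left(k,n \right)} = \left(676 + n\right) \left(k + n\right)$ ($z{\left(k,n \right)} = \left(k + n\right) \left(n + \left(-2 - 24\right)^{2}\right) = \left(k + n\right) \left(n + \left(-26\right)^{2}\right) = \left(k + n\right) \left(n + 676\right) = \left(k + n\right) \left(676 + n\right) = \left(676 + n\right) \left(k + n\right)$)
$\frac{-387644 + 367340}{z{\left(f,-535 \right)} - 163543} = \frac{-387644 + 367340}{\left(\left(-535\right)^{2} + 676 \cdot 433 + 676 \left(-535\right) + 433 \left(-535\right)\right) - 163543} = - \frac{20304}{\left(286225 + 292708 - 361660 - 231655\right) - 163543} = - \frac{20304}{-14382 - 163543} = - \frac{20304}{-177925} = \left(-20304\right) \left(- \frac{1}{177925}\right) = \frac{20304}{177925}$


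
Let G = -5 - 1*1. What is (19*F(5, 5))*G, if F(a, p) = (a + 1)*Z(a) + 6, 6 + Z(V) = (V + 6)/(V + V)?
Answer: 13338/5 ≈ 2667.6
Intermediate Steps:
Z(V) = -6 + (6 + V)/(2*V) (Z(V) = -6 + (V + 6)/(V + V) = -6 + (6 + V)/((2*V)) = -6 + (6 + V)*(1/(2*V)) = -6 + (6 + V)/(2*V))
F(a, p) = 6 + (1 + a)*(-11/2 + 3/a) (F(a, p) = (a + 1)*(-11/2 + 3/a) + 6 = (1 + a)*(-11/2 + 3/a) + 6 = 6 + (1 + a)*(-11/2 + 3/a))
G = -6 (G = -5 - 1 = -6)
(19*F(5, 5))*G = (19*((½)*(6 + 5*(7 - 11*5))/5))*(-6) = (19*((½)*(⅕)*(6 + 5*(7 - 55))))*(-6) = (19*((½)*(⅕)*(6 + 5*(-48))))*(-6) = (19*((½)*(⅕)*(6 - 240)))*(-6) = (19*((½)*(⅕)*(-234)))*(-6) = (19*(-117/5))*(-6) = -2223/5*(-6) = 13338/5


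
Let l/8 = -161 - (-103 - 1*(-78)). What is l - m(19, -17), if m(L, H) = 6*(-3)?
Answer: -1070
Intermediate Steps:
m(L, H) = -18
l = -1088 (l = 8*(-161 - (-103 - 1*(-78))) = 8*(-161 - (-103 + 78)) = 8*(-161 - 1*(-25)) = 8*(-161 + 25) = 8*(-136) = -1088)
l - m(19, -17) = -1088 - 1*(-18) = -1088 + 18 = -1070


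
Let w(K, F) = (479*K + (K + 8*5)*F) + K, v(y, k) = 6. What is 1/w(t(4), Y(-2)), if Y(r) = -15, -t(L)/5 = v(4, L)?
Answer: -1/14550 ≈ -6.8729e-5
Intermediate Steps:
t(L) = -30 (t(L) = -5*6 = -30)
w(K, F) = 480*K + F*(40 + K) (w(K, F) = (479*K + (K + 40)*F) + K = (479*K + (40 + K)*F) + K = (479*K + F*(40 + K)) + K = 480*K + F*(40 + K))
1/w(t(4), Y(-2)) = 1/(40*(-15) + 480*(-30) - 15*(-30)) = 1/(-600 - 14400 + 450) = 1/(-14550) = -1/14550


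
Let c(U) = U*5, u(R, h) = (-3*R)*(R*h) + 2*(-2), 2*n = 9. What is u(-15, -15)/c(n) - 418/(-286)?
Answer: 264001/585 ≈ 451.28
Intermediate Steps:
n = 9/2 (n = (½)*9 = 9/2 ≈ 4.5000)
u(R, h) = -4 - 3*h*R² (u(R, h) = -3*h*R² - 4 = -4 - 3*h*R²)
c(U) = 5*U
u(-15, -15)/c(n) - 418/(-286) = (-4 - 3*(-15)*(-15)²)/((5*(9/2))) - 418/(-286) = (-4 - 3*(-15)*225)/(45/2) - 418*(-1/286) = (-4 + 10125)*(2/45) + 19/13 = 10121*(2/45) + 19/13 = 20242/45 + 19/13 = 264001/585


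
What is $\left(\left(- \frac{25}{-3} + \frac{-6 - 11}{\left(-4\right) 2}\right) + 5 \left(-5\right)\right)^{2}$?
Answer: $\frac{121801}{576} \approx 211.46$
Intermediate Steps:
$\left(\left(- \frac{25}{-3} + \frac{-6 - 11}{\left(-4\right) 2}\right) + 5 \left(-5\right)\right)^{2} = \left(\left(\left(-25\right) \left(- \frac{1}{3}\right) - \frac{17}{-8}\right) - 25\right)^{2} = \left(\left(\frac{25}{3} - - \frac{17}{8}\right) - 25\right)^{2} = \left(\left(\frac{25}{3} + \frac{17}{8}\right) - 25\right)^{2} = \left(\frac{251}{24} - 25\right)^{2} = \left(- \frac{349}{24}\right)^{2} = \frac{121801}{576}$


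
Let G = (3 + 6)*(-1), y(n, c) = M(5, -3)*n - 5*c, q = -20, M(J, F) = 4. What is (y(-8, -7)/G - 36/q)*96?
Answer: 704/5 ≈ 140.80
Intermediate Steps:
y(n, c) = -5*c + 4*n (y(n, c) = 4*n - 5*c = -5*c + 4*n)
G = -9 (G = 9*(-1) = -9)
(y(-8, -7)/G - 36/q)*96 = ((-5*(-7) + 4*(-8))/(-9) - 36/(-20))*96 = ((35 - 32)*(-⅑) - 36*(-1/20))*96 = (3*(-⅑) + 9/5)*96 = (-⅓ + 9/5)*96 = (22/15)*96 = 704/5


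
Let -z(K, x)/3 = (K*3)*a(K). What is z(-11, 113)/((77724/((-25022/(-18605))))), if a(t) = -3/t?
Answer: 37533/80336390 ≈ 0.00046720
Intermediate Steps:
z(K, x) = 27 (z(K, x) = -3*K*3*(-3/K) = -3*3*K*(-3/K) = -3*(-9) = 27)
z(-11, 113)/((77724/((-25022/(-18605))))) = 27/((77724/((-25022/(-18605))))) = 27/((77724/((-25022*(-1/18605))))) = 27/((77724/(25022/18605))) = 27/((77724*(18605/25022))) = 27/(723027510/12511) = 27*(12511/723027510) = 37533/80336390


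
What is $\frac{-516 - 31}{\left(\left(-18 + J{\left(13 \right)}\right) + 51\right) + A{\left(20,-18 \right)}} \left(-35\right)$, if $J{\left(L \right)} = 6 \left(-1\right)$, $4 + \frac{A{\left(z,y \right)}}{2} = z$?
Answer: $\frac{19145}{59} \approx 324.49$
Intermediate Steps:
$A{\left(z,y \right)} = -8 + 2 z$
$J{\left(L \right)} = -6$
$\frac{-516 - 31}{\left(\left(-18 + J{\left(13 \right)}\right) + 51\right) + A{\left(20,-18 \right)}} \left(-35\right) = \frac{-516 - 31}{\left(\left(-18 - 6\right) + 51\right) + \left(-8 + 2 \cdot 20\right)} \left(-35\right) = - \frac{547}{\left(-24 + 51\right) + \left(-8 + 40\right)} \left(-35\right) = - \frac{547}{27 + 32} \left(-35\right) = - \frac{547}{59} \left(-35\right) = \left(-547\right) \frac{1}{59} \left(-35\right) = \left(- \frac{547}{59}\right) \left(-35\right) = \frac{19145}{59}$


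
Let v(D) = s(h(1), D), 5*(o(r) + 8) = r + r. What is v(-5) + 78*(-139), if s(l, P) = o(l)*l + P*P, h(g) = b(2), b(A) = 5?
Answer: -10847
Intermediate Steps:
o(r) = -8 + 2*r/5 (o(r) = -8 + (r + r)/5 = -8 + (2*r)/5 = -8 + 2*r/5)
h(g) = 5
s(l, P) = P² + l*(-8 + 2*l/5) (s(l, P) = (-8 + 2*l/5)*l + P*P = l*(-8 + 2*l/5) + P² = P² + l*(-8 + 2*l/5))
v(D) = -30 + D² (v(D) = D² + (⅖)*5*(-20 + 5) = D² + (⅖)*5*(-15) = D² - 30 = -30 + D²)
v(-5) + 78*(-139) = (-30 + (-5)²) + 78*(-139) = (-30 + 25) - 10842 = -5 - 10842 = -10847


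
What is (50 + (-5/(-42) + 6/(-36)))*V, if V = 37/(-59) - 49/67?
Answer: -1877710/27671 ≈ -67.858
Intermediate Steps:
V = -5370/3953 (V = 37*(-1/59) - 49*1/67 = -37/59 - 49/67 = -5370/3953 ≈ -1.3585)
(50 + (-5/(-42) + 6/(-36)))*V = (50 + (-5/(-42) + 6/(-36)))*(-5370/3953) = (50 + (-5*(-1/42) + 6*(-1/36)))*(-5370/3953) = (50 + (5/42 - ⅙))*(-5370/3953) = (50 - 1/21)*(-5370/3953) = (1049/21)*(-5370/3953) = -1877710/27671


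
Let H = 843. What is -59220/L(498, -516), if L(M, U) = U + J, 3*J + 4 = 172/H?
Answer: 37441845/327041 ≈ 114.49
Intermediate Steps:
J = -3200/2529 (J = -4/3 + (172/843)/3 = -4/3 + (172*(1/843))/3 = -4/3 + (⅓)*(172/843) = -4/3 + 172/2529 = -3200/2529 ≈ -1.2653)
L(M, U) = -3200/2529 + U (L(M, U) = U - 3200/2529 = -3200/2529 + U)
-59220/L(498, -516) = -59220/(-3200/2529 - 516) = -59220/(-1308164/2529) = -59220*(-2529/1308164) = 37441845/327041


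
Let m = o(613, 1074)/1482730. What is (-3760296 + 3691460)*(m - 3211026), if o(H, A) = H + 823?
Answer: 163867009058745392/741365 ≈ 2.2103e+11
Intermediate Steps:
o(H, A) = 823 + H
m = 718/741365 (m = (823 + 613)/1482730 = 1436*(1/1482730) = 718/741365 ≈ 0.00096848)
(-3760296 + 3691460)*(m - 3211026) = (-3760296 + 3691460)*(718/741365 - 3211026) = -68836*(-2380542289772/741365) = 163867009058745392/741365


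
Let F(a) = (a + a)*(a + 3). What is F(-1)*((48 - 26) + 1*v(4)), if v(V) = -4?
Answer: -72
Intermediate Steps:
F(a) = 2*a*(3 + a) (F(a) = (2*a)*(3 + a) = 2*a*(3 + a))
F(-1)*((48 - 26) + 1*v(4)) = (2*(-1)*(3 - 1))*((48 - 26) + 1*(-4)) = (2*(-1)*2)*(22 - 4) = -4*18 = -72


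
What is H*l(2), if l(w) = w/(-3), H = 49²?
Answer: -4802/3 ≈ -1600.7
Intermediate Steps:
H = 2401
l(w) = -w/3 (l(w) = w*(-⅓) = -w/3)
H*l(2) = 2401*(-⅓*2) = 2401*(-⅔) = -4802/3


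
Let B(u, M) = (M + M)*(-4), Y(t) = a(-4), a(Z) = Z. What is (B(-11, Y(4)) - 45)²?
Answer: 169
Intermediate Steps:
Y(t) = -4
B(u, M) = -8*M (B(u, M) = (2*M)*(-4) = -8*M)
(B(-11, Y(4)) - 45)² = (-8*(-4) - 45)² = (32 - 45)² = (-13)² = 169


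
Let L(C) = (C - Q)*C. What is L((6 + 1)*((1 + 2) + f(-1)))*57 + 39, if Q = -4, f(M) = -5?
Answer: 8019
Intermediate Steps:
L(C) = C*(4 + C) (L(C) = (C - 1*(-4))*C = (C + 4)*C = (4 + C)*C = C*(4 + C))
L((6 + 1)*((1 + 2) + f(-1)))*57 + 39 = (((6 + 1)*((1 + 2) - 5))*(4 + (6 + 1)*((1 + 2) - 5)))*57 + 39 = ((7*(3 - 5))*(4 + 7*(3 - 5)))*57 + 39 = ((7*(-2))*(4 + 7*(-2)))*57 + 39 = -14*(4 - 14)*57 + 39 = -14*(-10)*57 + 39 = 140*57 + 39 = 7980 + 39 = 8019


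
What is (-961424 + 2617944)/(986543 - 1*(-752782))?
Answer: 331304/347865 ≈ 0.95239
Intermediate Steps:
(-961424 + 2617944)/(986543 - 1*(-752782)) = 1656520/(986543 + 752782) = 1656520/1739325 = 1656520*(1/1739325) = 331304/347865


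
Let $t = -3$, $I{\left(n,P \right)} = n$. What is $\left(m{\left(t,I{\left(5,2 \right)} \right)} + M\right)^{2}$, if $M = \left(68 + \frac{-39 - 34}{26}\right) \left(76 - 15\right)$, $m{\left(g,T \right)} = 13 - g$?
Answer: $\frac{10776723721}{676} \approx 1.5942 \cdot 10^{7}$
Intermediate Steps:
$M = \frac{103395}{26}$ ($M = \left(68 - \frac{73}{26}\right) 61 = \frac{1695}{26} \cdot 61 = \frac{103395}{26} \approx 3976.7$)
$\left(m{\left(t,I{\left(5,2 \right)} \right)} + M\right)^{2} = \left(\left(13 - -3\right) + \frac{103395}{26}\right)^{2} = \left(\left(13 + 3\right) + \frac{103395}{26}\right)^{2} = \left(16 + \frac{103395}{26}\right)^{2} = \left(\frac{103811}{26}\right)^{2} = \frac{10776723721}{676}$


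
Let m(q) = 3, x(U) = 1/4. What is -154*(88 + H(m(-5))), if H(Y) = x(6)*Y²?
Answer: -27797/2 ≈ -13899.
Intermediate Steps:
x(U) = ¼
H(Y) = Y²/4
-154*(88 + H(m(-5))) = -154*(88 + (¼)*3²) = -154*(88 + (¼)*9) = -154*(88 + 9/4) = -154*361/4 = -27797/2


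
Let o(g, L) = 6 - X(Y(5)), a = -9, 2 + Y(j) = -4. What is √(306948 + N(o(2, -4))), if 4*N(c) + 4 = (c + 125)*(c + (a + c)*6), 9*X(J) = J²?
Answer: √305677 ≈ 552.88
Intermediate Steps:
Y(j) = -6 (Y(j) = -2 - 4 = -6)
X(J) = J²/9
o(g, L) = 2 (o(g, L) = 6 - (-6)²/9 = 6 - 36/9 = 6 - 1*4 = 6 - 4 = 2)
N(c) = -1 + (-54 + 7*c)*(125 + c)/4 (N(c) = -1 + ((c + 125)*(c + (-9 + c)*6))/4 = -1 + ((125 + c)*(c + (-54 + 6*c)))/4 = -1 + ((125 + c)*(-54 + 7*c))/4 = -1 + ((-54 + 7*c)*(125 + c))/4 = -1 + (-54 + 7*c)*(125 + c)/4)
√(306948 + N(o(2, -4))) = √(306948 + (-3377/2 + (7/4)*2² + (821/4)*2)) = √(306948 + (-3377/2 + (7/4)*4 + 821/2)) = √(306948 + (-3377/2 + 7 + 821/2)) = √(306948 - 1271) = √305677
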